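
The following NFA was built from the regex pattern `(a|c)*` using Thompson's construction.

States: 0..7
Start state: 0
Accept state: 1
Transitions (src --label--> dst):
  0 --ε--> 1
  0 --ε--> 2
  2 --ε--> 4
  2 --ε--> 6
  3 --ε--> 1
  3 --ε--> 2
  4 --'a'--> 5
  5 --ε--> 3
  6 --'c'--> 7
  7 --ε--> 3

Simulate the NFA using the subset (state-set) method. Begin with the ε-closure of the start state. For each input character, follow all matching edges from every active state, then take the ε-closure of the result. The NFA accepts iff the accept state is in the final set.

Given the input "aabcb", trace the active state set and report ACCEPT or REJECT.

initial (ε-close {0}): {0,1,2,4,6}
'a' @ 1: {1,2,3,4,5,6}  [accepting]
'a' @ 2: {1,2,3,4,5,6}  [accepting]
'b' @ 3: {}  — dead — no transitions
rest 'cb' ignored (set empty)
end set {} — state 1 not in

Answer: REJECT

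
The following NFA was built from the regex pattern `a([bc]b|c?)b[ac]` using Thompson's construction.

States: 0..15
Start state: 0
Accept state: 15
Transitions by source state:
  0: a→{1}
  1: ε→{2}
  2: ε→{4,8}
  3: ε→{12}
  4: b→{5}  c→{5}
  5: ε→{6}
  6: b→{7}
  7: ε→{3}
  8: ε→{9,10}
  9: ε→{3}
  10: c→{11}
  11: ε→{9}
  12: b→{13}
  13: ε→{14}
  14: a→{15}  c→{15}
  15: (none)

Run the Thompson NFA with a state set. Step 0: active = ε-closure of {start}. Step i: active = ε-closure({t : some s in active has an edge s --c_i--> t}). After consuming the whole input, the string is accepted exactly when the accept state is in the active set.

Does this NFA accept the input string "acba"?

S₀ = ε-closure({0}) = {0}
'a' @ 1: {1,2,3,4,8,9,10,12}
'c' @ 2: {3,5,6,9,11,12}
'b' @ 3: {3,7,12,13,14}
'a' @ 4: {15}  (accept∈set)
end set {15} — state 15 in

Answer: ACCEPT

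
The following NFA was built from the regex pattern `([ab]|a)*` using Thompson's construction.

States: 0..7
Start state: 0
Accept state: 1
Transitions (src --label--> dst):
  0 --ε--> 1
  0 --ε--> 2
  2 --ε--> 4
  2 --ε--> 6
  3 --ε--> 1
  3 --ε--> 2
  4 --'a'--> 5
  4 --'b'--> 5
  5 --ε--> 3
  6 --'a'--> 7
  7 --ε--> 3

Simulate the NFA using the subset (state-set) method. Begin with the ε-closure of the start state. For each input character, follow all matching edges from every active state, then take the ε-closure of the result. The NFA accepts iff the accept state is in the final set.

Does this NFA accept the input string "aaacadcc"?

Answer: REJECT

Steps:
initial (ε-close {0}): {0,1,2,4,6}
'a' @ 1: {1,2,3,4,5,6,7}  ✓accept
'a' @ 2: {1,2,3,4,5,6,7}  ✓accept
'a' @ 3: {1,2,3,4,5,6,7}  ✓accept
'c' @ 4: {}  — state set empty
rest 'adcc' ignored (set empty)
final: {}; accept 1 not in set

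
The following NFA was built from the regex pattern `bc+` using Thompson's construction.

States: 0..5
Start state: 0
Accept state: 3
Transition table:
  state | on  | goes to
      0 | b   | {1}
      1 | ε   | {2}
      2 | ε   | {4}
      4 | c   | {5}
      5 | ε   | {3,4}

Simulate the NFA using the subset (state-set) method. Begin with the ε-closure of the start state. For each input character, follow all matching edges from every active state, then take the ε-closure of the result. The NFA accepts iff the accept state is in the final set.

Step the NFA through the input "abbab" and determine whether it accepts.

Answer: REJECT

Derivation:
initial (ε-close {0}): {0}
'a' @ 1: {}  — no active states
rest 'bbab' ignored (set empty)
end set {} — state 3 not in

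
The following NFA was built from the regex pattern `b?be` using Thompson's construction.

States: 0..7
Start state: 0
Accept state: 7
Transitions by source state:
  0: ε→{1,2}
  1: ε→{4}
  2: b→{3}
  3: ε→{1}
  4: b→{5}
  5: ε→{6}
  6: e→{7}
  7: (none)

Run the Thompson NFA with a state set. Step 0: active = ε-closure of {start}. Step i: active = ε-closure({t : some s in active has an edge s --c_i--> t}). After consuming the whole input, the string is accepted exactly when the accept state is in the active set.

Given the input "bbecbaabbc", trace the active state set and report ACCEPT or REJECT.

initial (ε-close {0}): {0,1,2,4}
'b' @ 1: {1,3,4,5,6}
'b' @ 2: {5,6}
'e' @ 3: {7}  (accept∈set)
'c' @ 4: {}  — state set empty
rest 'baabbc' ignored (set empty)
final: {}; accept 7 not in set

Answer: REJECT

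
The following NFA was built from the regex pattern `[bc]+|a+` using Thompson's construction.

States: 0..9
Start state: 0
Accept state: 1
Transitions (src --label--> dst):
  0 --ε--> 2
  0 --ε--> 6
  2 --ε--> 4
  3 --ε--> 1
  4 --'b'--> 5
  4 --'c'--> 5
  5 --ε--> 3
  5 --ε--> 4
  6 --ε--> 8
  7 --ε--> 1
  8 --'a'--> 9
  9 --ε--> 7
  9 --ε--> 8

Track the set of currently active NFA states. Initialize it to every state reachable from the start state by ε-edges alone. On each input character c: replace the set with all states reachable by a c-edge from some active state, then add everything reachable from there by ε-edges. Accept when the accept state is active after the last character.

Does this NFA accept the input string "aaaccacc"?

start: ε-closure({0}) = {0,2,4,6,8}
'a' @ 1: {1,7,8,9}  [accepting]
'a' @ 2: {1,7,8,9}  [accepting]
'a' @ 3: {1,7,8,9}  [accepting]
'c' @ 4: {}  — state set empty
rest 'cacc' ignored (set empty)
after full input: {}  (accept=1 not in)

Answer: REJECT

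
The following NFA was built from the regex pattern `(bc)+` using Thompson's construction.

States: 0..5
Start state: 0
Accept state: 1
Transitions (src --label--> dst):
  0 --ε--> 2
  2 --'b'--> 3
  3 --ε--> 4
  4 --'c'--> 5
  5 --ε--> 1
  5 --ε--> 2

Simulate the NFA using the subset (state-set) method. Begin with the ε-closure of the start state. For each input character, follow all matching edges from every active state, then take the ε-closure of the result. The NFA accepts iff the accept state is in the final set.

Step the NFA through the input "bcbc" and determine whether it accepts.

S₀ = ε-closure({0}) = {0,2}
'b' @ 1: {3,4}
'c' @ 2: {1,2,5}  [accepting]
'b' @ 3: {3,4}
'c' @ 4: {1,2,5}  [accepting]
final: {1,2,5}; accept 1 in set

Answer: ACCEPT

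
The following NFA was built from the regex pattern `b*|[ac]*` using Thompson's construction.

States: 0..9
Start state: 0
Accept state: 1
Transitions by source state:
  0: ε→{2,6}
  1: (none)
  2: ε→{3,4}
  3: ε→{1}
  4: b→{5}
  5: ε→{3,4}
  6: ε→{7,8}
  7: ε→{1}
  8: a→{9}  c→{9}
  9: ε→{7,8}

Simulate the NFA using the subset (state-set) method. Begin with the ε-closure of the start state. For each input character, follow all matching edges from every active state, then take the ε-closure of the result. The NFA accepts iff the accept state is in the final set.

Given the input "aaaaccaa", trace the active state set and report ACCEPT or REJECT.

Answer: ACCEPT

Steps:
start: ε-closure({0}) = {0,1,2,3,4,6,7,8}
'a' @ 1: {1,7,8,9}  [accepting]
'a' @ 2: {1,7,8,9}  [accepting]
'a' @ 3: {1,7,8,9}  [accepting]
'a' @ 4: {1,7,8,9}  [accepting]
'c' @ 5: {1,7,8,9}  [accepting]
'c' @ 6: {1,7,8,9}  [accepting]
'a' @ 7: {1,7,8,9}  [accepting]
'a' @ 8: {1,7,8,9}  [accepting]
after full input: {1,7,8,9}  (accept=1 in)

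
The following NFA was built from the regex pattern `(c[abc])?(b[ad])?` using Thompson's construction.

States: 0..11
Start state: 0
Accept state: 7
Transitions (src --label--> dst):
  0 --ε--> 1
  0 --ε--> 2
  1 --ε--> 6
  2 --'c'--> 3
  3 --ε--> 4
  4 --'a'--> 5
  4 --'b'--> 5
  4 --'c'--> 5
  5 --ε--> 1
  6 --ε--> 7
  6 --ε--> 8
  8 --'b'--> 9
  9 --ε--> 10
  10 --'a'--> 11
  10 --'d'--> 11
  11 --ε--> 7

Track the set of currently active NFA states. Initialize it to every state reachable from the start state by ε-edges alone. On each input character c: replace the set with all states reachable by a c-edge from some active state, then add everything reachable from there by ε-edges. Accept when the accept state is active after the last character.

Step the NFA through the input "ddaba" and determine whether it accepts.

initial (ε-close {0}): {0,1,2,6,7,8}
'd' @ 1: {}  — state set empty
rest 'daba' ignored (set empty)
after full input: {}  (accept=7 not in)

Answer: REJECT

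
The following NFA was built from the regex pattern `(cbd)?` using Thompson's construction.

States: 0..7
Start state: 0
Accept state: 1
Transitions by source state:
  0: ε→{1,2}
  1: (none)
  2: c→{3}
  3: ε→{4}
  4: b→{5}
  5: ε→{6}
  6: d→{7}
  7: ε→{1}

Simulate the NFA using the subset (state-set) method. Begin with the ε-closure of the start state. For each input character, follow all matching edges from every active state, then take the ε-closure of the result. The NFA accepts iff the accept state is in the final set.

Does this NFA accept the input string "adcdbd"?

initial (ε-close {0}): {0,1,2}
'a' @ 1: {}  — no active states
rest 'dcdbd' ignored (set empty)
final: {}; accept 1 not in set

Answer: REJECT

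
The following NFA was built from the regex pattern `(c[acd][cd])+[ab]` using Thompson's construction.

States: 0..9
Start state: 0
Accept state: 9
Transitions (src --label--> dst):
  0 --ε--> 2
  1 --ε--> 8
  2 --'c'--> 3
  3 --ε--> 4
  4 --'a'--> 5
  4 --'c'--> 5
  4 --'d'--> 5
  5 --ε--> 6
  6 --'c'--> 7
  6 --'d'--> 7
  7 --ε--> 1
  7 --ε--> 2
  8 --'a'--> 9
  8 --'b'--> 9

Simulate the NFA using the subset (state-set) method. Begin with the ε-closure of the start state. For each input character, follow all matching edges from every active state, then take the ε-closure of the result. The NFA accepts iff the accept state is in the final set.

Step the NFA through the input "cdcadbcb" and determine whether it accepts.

start: ε-closure({0}) = {0,2}
'c' @ 1: {3,4}
'd' @ 2: {5,6}
'c' @ 3: {1,2,7,8}
'a' @ 4: {9}  (accept∈set)
'd' @ 5: {}  — state set empty
rest 'bcb' ignored (set empty)
after full input: {}  (accept=9 not in)

Answer: REJECT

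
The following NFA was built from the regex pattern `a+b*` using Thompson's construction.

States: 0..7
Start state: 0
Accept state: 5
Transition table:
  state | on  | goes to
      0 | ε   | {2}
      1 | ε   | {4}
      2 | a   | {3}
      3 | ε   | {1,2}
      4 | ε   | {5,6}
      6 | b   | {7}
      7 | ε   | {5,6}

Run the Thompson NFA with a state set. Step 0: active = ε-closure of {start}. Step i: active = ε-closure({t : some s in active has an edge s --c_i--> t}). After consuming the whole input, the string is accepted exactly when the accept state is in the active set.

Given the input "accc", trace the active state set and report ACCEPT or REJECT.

start: ε-closure({0}) = {0,2}
'a' @ 1: {1,2,3,4,5,6}  (accept∈set)
'c' @ 2: {}  — dead — no transitions
rest 'cc' ignored (set empty)
after full input: {}  (accept=5 not in)

Answer: REJECT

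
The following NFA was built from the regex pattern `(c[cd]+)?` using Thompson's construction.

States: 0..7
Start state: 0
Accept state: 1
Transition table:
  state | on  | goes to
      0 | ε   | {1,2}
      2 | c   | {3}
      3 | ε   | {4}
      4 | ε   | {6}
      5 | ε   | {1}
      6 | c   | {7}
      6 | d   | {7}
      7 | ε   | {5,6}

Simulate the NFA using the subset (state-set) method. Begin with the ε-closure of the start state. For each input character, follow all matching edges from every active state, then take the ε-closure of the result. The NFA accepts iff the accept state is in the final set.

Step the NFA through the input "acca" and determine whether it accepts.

S₀ = ε-closure({0}) = {0,1,2}
'a' @ 1: {}  — dead — no transitions
rest 'cca' ignored (set empty)
after full input: {}  (accept=1 not in)

Answer: REJECT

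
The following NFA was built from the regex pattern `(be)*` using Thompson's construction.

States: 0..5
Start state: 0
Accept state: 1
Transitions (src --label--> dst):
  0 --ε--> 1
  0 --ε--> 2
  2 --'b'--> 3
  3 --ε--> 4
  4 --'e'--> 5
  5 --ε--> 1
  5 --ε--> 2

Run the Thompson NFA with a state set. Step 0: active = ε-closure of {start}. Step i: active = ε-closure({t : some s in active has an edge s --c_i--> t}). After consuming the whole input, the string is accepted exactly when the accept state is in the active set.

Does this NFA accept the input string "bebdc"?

start: ε-closure({0}) = {0,1,2}
'b' @ 1: {3,4}
'e' @ 2: {1,2,5}  (accept∈set)
'b' @ 3: {3,4}
'd' @ 4: {}  — state set empty
rest 'c' ignored (set empty)
after full input: {}  (accept=1 not in)

Answer: REJECT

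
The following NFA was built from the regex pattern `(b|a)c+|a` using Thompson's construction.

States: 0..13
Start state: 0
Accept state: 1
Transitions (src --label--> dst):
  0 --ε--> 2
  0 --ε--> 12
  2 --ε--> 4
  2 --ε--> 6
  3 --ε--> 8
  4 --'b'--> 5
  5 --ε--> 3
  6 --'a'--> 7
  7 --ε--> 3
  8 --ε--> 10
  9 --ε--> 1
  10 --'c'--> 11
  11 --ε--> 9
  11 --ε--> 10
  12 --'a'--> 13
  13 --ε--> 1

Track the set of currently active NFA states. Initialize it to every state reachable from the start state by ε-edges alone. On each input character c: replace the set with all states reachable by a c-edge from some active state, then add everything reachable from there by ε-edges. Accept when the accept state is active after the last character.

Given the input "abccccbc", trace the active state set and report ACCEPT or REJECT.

Answer: REJECT

Derivation:
start: ε-closure({0}) = {0,2,4,6,12}
'a' @ 1: {1,3,7,8,10,13}  (accept∈set)
'b' @ 2: {}  — state set empty
rest 'ccccbc' ignored (set empty)
after full input: {}  (accept=1 not in)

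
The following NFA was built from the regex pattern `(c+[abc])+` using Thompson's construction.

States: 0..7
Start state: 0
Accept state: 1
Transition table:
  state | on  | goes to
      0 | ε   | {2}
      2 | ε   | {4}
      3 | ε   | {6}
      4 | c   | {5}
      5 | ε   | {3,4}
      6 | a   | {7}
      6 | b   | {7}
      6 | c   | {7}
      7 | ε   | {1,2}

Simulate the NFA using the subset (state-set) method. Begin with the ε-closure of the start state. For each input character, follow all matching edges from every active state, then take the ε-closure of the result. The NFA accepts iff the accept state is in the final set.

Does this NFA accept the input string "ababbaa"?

Answer: REJECT

Derivation:
start: ε-closure({0}) = {0,2,4}
'a' @ 1: {}  — no active states
rest 'babbaa' ignored (set empty)
final: {}; accept 1 not in set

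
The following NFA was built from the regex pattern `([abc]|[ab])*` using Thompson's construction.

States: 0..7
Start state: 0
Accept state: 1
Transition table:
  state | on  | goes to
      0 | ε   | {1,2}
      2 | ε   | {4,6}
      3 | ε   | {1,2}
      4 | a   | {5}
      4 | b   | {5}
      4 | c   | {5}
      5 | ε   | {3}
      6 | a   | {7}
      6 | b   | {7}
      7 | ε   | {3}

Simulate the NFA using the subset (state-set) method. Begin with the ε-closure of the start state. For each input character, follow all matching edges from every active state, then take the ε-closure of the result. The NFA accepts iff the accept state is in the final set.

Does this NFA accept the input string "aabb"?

Answer: ACCEPT

Steps:
start: ε-closure({0}) = {0,1,2,4,6}
'a' @ 1: {1,2,3,4,5,6,7}  ✓accept
'a' @ 2: {1,2,3,4,5,6,7}  ✓accept
'b' @ 3: {1,2,3,4,5,6,7}  ✓accept
'b' @ 4: {1,2,3,4,5,6,7}  ✓accept
end set {1,2,3,4,5,6,7} — state 1 in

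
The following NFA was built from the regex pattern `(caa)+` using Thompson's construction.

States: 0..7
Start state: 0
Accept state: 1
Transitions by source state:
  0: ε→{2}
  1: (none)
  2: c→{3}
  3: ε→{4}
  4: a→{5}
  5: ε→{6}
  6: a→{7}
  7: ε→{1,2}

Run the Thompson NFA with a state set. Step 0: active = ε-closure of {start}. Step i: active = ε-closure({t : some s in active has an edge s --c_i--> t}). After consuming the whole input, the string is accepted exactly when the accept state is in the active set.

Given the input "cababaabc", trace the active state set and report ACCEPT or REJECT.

Answer: REJECT

Trace:
S₀ = ε-closure({0}) = {0,2}
'c' @ 1: {3,4}
'a' @ 2: {5,6}
'b' @ 3: {}  — state set empty
rest 'abaabc' ignored (set empty)
final: {}; accept 1 not in set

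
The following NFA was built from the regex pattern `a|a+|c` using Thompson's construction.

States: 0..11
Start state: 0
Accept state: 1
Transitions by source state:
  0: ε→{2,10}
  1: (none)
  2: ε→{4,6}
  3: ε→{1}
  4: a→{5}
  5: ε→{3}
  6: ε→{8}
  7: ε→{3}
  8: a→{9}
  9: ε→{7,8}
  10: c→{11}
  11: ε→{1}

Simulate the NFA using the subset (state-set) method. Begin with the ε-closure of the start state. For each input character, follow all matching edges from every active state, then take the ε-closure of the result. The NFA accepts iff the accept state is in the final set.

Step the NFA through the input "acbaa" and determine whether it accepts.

Answer: REJECT

Trace:
initial (ε-close {0}): {0,2,4,6,8,10}
'a' @ 1: {1,3,5,7,8,9}  (accept∈set)
'c' @ 2: {}  — dead — no transitions
rest 'baa' ignored (set empty)
end set {} — state 1 not in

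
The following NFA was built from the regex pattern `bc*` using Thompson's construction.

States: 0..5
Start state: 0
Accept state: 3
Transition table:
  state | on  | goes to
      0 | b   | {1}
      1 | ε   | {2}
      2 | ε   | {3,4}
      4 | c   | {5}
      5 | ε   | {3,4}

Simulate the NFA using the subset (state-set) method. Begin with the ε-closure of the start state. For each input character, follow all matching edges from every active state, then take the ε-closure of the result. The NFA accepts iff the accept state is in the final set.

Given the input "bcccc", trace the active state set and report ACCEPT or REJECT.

Answer: ACCEPT

Trace:
S₀ = ε-closure({0}) = {0}
'b' @ 1: {1,2,3,4}  ✓accept
'c' @ 2: {3,4,5}  ✓accept
'c' @ 3: {3,4,5}  ✓accept
'c' @ 4: {3,4,5}  ✓accept
'c' @ 5: {3,4,5}  ✓accept
after full input: {3,4,5}  (accept=3 in)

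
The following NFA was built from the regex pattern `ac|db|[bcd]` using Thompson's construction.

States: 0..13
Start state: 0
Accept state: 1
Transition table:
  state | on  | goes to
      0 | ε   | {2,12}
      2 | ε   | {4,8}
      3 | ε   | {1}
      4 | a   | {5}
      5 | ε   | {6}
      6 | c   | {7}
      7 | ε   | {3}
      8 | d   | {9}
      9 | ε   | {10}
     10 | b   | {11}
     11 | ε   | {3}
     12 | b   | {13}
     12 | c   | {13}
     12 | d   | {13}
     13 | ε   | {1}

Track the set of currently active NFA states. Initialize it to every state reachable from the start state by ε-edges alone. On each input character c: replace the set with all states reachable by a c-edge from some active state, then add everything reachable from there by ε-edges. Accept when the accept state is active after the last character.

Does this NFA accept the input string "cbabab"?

Answer: REJECT

Trace:
start: ε-closure({0}) = {0,2,4,8,12}
'c' @ 1: {1,13}  [accepting]
'b' @ 2: {}  — dead — no transitions
rest 'abab' ignored (set empty)
end set {} — state 1 not in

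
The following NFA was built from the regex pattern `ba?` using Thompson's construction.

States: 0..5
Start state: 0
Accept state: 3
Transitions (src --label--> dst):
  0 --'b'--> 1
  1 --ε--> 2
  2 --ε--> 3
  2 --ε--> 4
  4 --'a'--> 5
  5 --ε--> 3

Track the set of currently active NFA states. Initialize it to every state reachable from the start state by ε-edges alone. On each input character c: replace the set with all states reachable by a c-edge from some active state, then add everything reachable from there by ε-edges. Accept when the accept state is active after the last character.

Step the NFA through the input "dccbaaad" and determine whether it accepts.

start: ε-closure({0}) = {0}
'd' @ 1: {}  — dead — no transitions
rest 'ccbaaad' ignored (set empty)
final: {}; accept 3 not in set

Answer: REJECT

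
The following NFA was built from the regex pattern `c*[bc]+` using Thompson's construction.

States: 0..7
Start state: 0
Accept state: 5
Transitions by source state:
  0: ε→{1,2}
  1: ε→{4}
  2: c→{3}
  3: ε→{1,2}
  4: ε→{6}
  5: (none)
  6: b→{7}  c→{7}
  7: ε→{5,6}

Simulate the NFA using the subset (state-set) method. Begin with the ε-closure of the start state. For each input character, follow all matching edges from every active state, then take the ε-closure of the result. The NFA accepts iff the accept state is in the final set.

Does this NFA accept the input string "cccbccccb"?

Answer: ACCEPT

Trace:
start: ε-closure({0}) = {0,1,2,4,6}
'c' @ 1: {1,2,3,4,5,6,7}  [accepting]
'c' @ 2: {1,2,3,4,5,6,7}  [accepting]
'c' @ 3: {1,2,3,4,5,6,7}  [accepting]
'b' @ 4: {5,6,7}  [accepting]
'c' @ 5: {5,6,7}  [accepting]
'c' @ 6: {5,6,7}  [accepting]
'c' @ 7: {5,6,7}  [accepting]
'c' @ 8: {5,6,7}  [accepting]
'b' @ 9: {5,6,7}  [accepting]
after full input: {5,6,7}  (accept=5 in)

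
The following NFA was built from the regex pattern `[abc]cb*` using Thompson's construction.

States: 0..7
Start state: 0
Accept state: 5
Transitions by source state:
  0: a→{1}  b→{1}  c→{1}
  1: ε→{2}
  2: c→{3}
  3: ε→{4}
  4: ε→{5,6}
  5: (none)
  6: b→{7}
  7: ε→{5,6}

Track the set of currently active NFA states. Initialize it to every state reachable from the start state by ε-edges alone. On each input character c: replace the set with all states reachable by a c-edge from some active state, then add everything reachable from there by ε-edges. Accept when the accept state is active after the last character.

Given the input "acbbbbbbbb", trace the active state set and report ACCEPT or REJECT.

Answer: ACCEPT

Steps:
start: ε-closure({0}) = {0}
'a' @ 1: {1,2}
'c' @ 2: {3,4,5,6}  ✓accept
'b' @ 3: {5,6,7}  ✓accept
'b' @ 4: {5,6,7}  ✓accept
'b' @ 5: {5,6,7}  ✓accept
'b' @ 6: {5,6,7}  ✓accept
'b' @ 7: {5,6,7}  ✓accept
'b' @ 8: {5,6,7}  ✓accept
'b' @ 9: {5,6,7}  ✓accept
'b' @ 10: {5,6,7}  ✓accept
end set {5,6,7} — state 5 in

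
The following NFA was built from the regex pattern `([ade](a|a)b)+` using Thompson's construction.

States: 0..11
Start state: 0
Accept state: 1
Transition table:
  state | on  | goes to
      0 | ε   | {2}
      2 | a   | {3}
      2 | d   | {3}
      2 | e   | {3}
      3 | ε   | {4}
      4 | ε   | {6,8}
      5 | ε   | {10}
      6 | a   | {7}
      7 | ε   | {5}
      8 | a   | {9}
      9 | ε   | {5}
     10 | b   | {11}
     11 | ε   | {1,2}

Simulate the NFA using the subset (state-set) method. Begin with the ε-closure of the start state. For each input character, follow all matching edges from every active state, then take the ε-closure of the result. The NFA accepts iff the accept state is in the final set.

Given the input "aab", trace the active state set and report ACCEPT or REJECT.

Answer: ACCEPT

Derivation:
initial (ε-close {0}): {0,2}
'a' @ 1: {3,4,6,8}
'a' @ 2: {5,7,9,10}
'b' @ 3: {1,2,11}  (accept∈set)
final: {1,2,11}; accept 1 in set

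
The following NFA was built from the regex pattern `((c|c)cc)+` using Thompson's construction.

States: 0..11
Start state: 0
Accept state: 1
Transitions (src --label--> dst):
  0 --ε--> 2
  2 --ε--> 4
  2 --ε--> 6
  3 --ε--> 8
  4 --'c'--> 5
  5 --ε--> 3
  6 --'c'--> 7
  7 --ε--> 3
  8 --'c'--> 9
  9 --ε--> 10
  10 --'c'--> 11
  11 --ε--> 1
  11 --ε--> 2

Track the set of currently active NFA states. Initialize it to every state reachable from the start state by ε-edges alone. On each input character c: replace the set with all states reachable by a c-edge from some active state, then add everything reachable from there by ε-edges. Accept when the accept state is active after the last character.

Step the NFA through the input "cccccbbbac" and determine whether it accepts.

initial (ε-close {0}): {0,2,4,6}
'c' @ 1: {3,5,7,8}
'c' @ 2: {9,10}
'c' @ 3: {1,2,4,6,11}  ✓accept
'c' @ 4: {3,5,7,8}
'c' @ 5: {9,10}
'b' @ 6: {}  — dead — no transitions
rest 'bbac' ignored (set empty)
final: {}; accept 1 not in set

Answer: REJECT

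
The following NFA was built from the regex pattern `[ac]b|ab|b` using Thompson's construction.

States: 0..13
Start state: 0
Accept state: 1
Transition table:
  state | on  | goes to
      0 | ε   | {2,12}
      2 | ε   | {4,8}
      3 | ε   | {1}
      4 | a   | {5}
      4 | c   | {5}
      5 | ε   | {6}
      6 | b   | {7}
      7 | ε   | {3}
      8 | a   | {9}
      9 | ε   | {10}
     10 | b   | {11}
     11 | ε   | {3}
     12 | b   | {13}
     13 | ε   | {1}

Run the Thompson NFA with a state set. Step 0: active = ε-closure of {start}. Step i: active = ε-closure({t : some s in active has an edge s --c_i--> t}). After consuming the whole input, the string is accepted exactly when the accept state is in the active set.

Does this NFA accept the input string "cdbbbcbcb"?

initial (ε-close {0}): {0,2,4,8,12}
'c' @ 1: {5,6}
'd' @ 2: {}  — dead — no transitions
rest 'bbbcbcb' ignored (set empty)
end set {} — state 1 not in

Answer: REJECT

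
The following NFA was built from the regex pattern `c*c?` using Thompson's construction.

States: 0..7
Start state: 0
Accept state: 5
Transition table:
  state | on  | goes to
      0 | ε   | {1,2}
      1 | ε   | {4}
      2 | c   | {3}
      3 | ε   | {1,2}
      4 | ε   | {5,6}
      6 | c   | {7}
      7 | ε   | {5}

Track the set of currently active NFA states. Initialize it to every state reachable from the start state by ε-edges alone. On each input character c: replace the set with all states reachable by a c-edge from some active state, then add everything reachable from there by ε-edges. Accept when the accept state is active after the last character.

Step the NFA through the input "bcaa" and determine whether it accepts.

Answer: REJECT

Steps:
start: ε-closure({0}) = {0,1,2,4,5,6}
'b' @ 1: {}  — state set empty
rest 'caa' ignored (set empty)
final: {}; accept 5 not in set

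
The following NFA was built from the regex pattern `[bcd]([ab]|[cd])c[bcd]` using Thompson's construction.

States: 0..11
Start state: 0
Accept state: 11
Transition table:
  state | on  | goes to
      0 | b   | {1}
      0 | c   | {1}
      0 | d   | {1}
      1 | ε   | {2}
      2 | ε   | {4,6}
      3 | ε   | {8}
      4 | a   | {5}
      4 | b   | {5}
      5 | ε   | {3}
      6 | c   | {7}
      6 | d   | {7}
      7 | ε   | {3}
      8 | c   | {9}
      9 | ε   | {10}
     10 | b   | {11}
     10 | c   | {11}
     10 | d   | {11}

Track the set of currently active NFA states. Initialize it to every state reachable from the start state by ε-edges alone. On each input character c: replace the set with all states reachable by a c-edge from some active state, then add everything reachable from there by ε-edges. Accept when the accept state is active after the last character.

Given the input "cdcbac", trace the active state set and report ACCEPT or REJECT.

Answer: REJECT

Steps:
S₀ = ε-closure({0}) = {0}
'c' @ 1: {1,2,4,6}
'd' @ 2: {3,7,8}
'c' @ 3: {9,10}
'b' @ 4: {11}  ✓accept
'a' @ 5: {}  — state set empty
rest 'c' ignored (set empty)
after full input: {}  (accept=11 not in)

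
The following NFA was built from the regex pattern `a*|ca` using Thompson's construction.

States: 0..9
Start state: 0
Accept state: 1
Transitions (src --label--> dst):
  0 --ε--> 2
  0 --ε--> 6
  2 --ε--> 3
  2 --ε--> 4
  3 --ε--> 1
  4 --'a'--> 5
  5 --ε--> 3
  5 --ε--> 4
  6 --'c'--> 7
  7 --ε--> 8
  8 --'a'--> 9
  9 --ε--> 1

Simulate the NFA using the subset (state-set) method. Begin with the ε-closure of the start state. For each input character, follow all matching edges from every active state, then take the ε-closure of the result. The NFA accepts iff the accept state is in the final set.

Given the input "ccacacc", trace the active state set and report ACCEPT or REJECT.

Answer: REJECT

Derivation:
start: ε-closure({0}) = {0,1,2,3,4,6}
'c' @ 1: {7,8}
'c' @ 2: {}  — dead — no transitions
rest 'acacc' ignored (set empty)
end set {} — state 1 not in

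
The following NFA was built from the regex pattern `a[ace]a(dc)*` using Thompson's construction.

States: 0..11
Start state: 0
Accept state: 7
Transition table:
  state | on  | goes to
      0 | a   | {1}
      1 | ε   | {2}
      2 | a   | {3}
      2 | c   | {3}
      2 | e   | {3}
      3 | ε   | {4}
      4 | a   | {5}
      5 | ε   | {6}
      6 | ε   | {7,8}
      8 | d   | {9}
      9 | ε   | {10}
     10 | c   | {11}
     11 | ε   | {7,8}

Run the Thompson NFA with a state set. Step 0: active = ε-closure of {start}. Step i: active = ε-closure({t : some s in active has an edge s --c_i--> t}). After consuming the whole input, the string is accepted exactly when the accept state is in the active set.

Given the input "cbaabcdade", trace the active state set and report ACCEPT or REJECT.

start: ε-closure({0}) = {0}
'c' @ 1: {}  — no active states
rest 'baabcdade' ignored (set empty)
end set {} — state 7 not in

Answer: REJECT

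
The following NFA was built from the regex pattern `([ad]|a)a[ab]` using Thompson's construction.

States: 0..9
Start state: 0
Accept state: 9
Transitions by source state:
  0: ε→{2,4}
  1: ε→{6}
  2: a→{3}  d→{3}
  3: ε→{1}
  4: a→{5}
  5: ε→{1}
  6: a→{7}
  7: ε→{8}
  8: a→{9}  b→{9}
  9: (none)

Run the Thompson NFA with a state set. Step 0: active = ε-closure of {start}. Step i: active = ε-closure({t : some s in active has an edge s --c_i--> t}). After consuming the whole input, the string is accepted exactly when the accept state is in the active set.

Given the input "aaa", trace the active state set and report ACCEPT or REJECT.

start: ε-closure({0}) = {0,2,4}
'a' @ 1: {1,3,5,6}
'a' @ 2: {7,8}
'a' @ 3: {9}  ✓accept
final: {9}; accept 9 in set

Answer: ACCEPT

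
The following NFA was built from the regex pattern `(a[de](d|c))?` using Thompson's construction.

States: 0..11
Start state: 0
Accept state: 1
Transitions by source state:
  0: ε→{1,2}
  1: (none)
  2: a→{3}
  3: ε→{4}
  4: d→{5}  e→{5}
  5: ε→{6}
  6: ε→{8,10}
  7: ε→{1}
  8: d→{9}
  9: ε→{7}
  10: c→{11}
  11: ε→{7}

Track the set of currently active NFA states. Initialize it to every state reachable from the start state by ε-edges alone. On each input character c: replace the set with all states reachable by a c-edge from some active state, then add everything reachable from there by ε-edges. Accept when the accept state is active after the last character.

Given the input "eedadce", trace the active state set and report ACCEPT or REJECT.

start: ε-closure({0}) = {0,1,2}
'e' @ 1: {}  — no active states
rest 'edadce' ignored (set empty)
end set {} — state 1 not in

Answer: REJECT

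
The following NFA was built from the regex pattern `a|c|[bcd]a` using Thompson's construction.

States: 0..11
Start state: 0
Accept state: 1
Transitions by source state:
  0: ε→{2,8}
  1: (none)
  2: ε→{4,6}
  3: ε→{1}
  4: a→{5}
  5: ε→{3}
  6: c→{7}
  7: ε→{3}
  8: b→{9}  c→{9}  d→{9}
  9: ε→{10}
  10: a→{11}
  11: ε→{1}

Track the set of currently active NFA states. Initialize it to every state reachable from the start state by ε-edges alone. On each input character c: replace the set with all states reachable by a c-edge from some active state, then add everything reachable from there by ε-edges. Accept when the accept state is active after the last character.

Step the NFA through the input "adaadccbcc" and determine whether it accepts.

start: ε-closure({0}) = {0,2,4,6,8}
'a' @ 1: {1,3,5}  ✓accept
'd' @ 2: {}  — no active states
rest 'aadccbcc' ignored (set empty)
after full input: {}  (accept=1 not in)

Answer: REJECT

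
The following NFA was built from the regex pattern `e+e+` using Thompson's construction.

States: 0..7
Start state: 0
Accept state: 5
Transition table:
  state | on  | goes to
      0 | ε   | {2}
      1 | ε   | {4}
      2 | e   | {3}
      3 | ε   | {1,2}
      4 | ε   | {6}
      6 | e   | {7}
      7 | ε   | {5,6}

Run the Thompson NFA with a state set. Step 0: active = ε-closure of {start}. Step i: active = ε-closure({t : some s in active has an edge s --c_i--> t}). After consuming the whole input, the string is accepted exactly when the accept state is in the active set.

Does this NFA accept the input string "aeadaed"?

initial (ε-close {0}): {0,2}
'a' @ 1: {}  — state set empty
rest 'eadaed' ignored (set empty)
after full input: {}  (accept=5 not in)

Answer: REJECT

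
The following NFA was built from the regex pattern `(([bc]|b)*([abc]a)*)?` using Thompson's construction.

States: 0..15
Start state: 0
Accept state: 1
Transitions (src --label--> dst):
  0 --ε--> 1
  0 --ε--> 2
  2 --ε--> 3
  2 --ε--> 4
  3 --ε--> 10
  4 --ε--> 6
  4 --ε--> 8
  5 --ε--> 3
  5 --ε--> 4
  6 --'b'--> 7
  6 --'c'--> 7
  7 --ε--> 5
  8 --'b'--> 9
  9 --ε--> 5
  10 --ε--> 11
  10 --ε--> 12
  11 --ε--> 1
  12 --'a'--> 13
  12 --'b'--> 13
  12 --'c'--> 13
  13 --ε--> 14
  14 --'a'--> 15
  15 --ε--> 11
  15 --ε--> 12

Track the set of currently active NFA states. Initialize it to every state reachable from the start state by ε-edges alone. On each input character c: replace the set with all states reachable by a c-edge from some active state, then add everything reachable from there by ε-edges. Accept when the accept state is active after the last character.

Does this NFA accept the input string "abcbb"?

Answer: REJECT

Steps:
initial (ε-close {0}): {0,1,2,3,4,6,8,10,11,12}
'a' @ 1: {13,14}
'b' @ 2: {}  — no active states
rest 'cbb' ignored (set empty)
final: {}; accept 1 not in set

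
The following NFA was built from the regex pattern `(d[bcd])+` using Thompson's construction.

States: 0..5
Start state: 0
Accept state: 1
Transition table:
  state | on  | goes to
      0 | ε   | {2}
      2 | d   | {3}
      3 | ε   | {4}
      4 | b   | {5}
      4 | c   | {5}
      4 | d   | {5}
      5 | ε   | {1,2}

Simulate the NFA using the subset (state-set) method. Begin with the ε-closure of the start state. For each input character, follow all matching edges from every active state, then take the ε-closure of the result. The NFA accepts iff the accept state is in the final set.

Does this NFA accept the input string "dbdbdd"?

Answer: ACCEPT

Trace:
initial (ε-close {0}): {0,2}
'd' @ 1: {3,4}
'b' @ 2: {1,2,5}  [accepting]
'd' @ 3: {3,4}
'b' @ 4: {1,2,5}  [accepting]
'd' @ 5: {3,4}
'd' @ 6: {1,2,5}  [accepting]
after full input: {1,2,5}  (accept=1 in)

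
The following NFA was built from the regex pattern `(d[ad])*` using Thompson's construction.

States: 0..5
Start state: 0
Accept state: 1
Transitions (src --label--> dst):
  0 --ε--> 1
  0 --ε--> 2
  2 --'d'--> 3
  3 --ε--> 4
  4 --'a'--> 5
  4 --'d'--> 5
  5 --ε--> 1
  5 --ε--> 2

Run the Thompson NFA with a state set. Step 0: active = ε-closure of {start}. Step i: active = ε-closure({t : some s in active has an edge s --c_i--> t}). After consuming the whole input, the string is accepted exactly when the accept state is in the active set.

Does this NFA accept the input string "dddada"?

S₀ = ε-closure({0}) = {0,1,2}
'd' @ 1: {3,4}
'd' @ 2: {1,2,5}  [accepting]
'd' @ 3: {3,4}
'a' @ 4: {1,2,5}  [accepting]
'd' @ 5: {3,4}
'a' @ 6: {1,2,5}  [accepting]
after full input: {1,2,5}  (accept=1 in)

Answer: ACCEPT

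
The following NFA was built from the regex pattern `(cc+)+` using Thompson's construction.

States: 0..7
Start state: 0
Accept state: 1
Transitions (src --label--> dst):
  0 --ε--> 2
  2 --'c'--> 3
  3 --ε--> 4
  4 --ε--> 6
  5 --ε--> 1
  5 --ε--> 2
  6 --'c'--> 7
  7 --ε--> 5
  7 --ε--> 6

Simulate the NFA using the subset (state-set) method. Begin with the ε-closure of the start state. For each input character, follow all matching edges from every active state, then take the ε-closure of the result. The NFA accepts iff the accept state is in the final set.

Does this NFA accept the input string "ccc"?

initial (ε-close {0}): {0,2}
'c' @ 1: {3,4,6}
'c' @ 2: {1,2,5,6,7}  (accept∈set)
'c' @ 3: {1,2,3,4,5,6,7}  (accept∈set)
end set {1,2,3,4,5,6,7} — state 1 in

Answer: ACCEPT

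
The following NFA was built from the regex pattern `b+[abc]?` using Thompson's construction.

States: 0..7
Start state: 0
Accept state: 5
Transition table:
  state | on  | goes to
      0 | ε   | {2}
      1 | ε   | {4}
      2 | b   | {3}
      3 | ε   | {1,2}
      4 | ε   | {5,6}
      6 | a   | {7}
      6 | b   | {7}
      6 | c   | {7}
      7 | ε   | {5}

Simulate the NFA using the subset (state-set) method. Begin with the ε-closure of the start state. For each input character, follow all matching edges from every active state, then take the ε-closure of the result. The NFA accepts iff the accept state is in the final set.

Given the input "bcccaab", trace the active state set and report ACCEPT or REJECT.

start: ε-closure({0}) = {0,2}
'b' @ 1: {1,2,3,4,5,6}  (accept∈set)
'c' @ 2: {5,7}  (accept∈set)
'c' @ 3: {}  — no active states
rest 'caab' ignored (set empty)
after full input: {}  (accept=5 not in)

Answer: REJECT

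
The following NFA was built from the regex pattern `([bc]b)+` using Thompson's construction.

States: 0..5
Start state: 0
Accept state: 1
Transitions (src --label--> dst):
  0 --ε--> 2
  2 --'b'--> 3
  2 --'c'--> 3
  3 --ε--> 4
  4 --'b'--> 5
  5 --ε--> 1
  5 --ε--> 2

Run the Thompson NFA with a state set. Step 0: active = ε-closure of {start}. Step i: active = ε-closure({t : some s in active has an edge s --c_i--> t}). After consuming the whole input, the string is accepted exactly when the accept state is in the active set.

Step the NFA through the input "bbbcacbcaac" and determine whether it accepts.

Answer: REJECT

Derivation:
initial (ε-close {0}): {0,2}
'b' @ 1: {3,4}
'b' @ 2: {1,2,5}  [accepting]
'b' @ 3: {3,4}
'c' @ 4: {}  — state set empty
rest 'acbcaac' ignored (set empty)
final: {}; accept 1 not in set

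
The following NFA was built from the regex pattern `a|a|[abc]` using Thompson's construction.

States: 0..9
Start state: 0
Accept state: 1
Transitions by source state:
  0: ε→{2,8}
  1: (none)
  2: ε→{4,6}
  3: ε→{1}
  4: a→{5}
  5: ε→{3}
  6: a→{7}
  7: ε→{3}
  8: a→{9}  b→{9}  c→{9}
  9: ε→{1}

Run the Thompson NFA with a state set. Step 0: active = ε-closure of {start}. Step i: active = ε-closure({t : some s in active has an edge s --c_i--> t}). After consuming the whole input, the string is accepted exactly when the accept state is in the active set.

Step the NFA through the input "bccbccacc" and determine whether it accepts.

S₀ = ε-closure({0}) = {0,2,4,6,8}
'b' @ 1: {1,9}  [accepting]
'c' @ 2: {}  — no active states
rest 'cbccacc' ignored (set empty)
final: {}; accept 1 not in set

Answer: REJECT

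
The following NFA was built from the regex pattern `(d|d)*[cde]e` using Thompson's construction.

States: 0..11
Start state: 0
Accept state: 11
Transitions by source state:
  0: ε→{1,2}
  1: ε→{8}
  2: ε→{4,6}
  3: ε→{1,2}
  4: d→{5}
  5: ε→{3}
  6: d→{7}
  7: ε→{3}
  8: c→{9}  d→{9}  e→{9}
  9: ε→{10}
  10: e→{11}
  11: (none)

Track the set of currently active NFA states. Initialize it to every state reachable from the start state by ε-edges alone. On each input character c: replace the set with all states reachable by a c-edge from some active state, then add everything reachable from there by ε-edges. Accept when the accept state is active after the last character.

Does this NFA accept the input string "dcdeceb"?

Answer: REJECT

Trace:
start: ε-closure({0}) = {0,1,2,4,6,8}
'd' @ 1: {1,2,3,4,5,6,7,8,9,10}
'c' @ 2: {9,10}
'd' @ 3: {}  — dead — no transitions
rest 'eceb' ignored (set empty)
after full input: {}  (accept=11 not in)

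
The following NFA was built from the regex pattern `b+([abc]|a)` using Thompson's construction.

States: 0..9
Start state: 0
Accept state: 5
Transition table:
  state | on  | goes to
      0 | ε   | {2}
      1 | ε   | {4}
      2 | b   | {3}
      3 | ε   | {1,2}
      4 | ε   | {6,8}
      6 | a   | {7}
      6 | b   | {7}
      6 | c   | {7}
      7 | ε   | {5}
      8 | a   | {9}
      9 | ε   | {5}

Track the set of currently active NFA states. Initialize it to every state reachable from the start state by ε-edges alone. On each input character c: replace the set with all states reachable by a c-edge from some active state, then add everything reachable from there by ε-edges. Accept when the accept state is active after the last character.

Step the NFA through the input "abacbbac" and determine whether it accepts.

Answer: REJECT

Steps:
S₀ = ε-closure({0}) = {0,2}
'a' @ 1: {}  — no active states
rest 'bacbbac' ignored (set empty)
final: {}; accept 5 not in set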